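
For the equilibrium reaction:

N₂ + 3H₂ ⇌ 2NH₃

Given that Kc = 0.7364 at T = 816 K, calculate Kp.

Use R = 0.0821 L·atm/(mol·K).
K_p = 1.64e-04

Δn = (moles gaseous products) − (moles gaseous reactants) = -2
T = 816 K; RT = 0.0821 × 816 = 66.9936
Kp = Kc·(RT)^Δn = 0.7364 × (66.9936)^-2 = 0.7364 × 0.000222809 = 1.64e-04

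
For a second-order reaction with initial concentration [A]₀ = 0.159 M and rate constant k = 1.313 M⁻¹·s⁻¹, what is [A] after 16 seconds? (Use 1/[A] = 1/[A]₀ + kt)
0.0366 M

1/[A] = 1/[A]₀ + k·t = 1/0.159 + (1.313)·(16) = 6.2893 + 21.0080 = 27.2973
[A] = 1/27.2973 = 0.0366 M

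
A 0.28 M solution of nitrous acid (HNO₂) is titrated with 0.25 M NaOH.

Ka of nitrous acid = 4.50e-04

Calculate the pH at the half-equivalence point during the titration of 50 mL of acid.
pH = pKa = 3.35

At the half-equivalence point, [HA] = [A⁻], so by Henderson–Hasselbalch pH = pKa + log(1) = pKa.
pKa = −log(4.50e-04) = 3.35.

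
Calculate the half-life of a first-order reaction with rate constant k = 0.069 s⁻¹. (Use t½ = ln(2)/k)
10.05 s

t½ = ln(2)/k = 0.6931/0.069 = 10.05 s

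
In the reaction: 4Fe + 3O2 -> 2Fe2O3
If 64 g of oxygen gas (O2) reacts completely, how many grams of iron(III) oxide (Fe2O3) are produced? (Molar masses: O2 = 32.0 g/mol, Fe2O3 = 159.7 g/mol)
Moles of O2 = 64 g ÷ 32.0 g/mol = 2 mol
Mole ratio: 2 mol Fe2O3 / 3 mol O2
Moles of Fe2O3 = 2 × (2/3) = 1.33333 mol
Mass of Fe2O3 = 1.33333 mol × 159.7 g/mol = 212.9 g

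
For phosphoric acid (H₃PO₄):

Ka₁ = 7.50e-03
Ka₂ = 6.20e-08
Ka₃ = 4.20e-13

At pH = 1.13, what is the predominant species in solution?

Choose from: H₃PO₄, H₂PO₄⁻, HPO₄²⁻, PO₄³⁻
H₃PO₄

pKa1 = 2.12, pKa2 = 7.21, pKa3 = 12.38. Each pKa is the crossover between adjacent species; pH = 1.13 lies in the region where H₃PO₄ predominates.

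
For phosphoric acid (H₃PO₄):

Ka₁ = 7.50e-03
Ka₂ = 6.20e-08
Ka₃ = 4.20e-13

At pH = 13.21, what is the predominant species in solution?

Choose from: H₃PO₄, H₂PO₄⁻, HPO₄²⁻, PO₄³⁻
PO₄³⁻

pKa1 = 2.12, pKa2 = 7.21, pKa3 = 12.38. Each pKa is the crossover between adjacent species; pH = 13.21 lies in the region where PO₄³⁻ predominates.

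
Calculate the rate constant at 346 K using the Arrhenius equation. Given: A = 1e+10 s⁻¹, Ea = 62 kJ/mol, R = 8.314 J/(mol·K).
4.36e+00 s⁻¹

k = A·exp(-Ea/(R·T)) = 1e+10·exp(-62000/(8.314·346)) = 1e+10·exp(-21.5529) = 1e+10·4.3621e-10 = 4.36e+00 s⁻¹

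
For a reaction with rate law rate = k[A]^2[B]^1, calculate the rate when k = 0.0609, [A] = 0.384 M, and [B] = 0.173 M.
0.001554 M/s

rate = k·[A]^2·[B]^1 = 0.0609·(0.384)^2·(0.173)^1 = 0.0609·0.147456·0.173 = 0.001554 M/s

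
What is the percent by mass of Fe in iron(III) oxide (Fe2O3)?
Mass of Fe in formula = 55.85 × 2 = 111.7 g/mol
Molar mass = 159.7 g/mol
% Fe = (111.7/159.7) × 100% = 69.94%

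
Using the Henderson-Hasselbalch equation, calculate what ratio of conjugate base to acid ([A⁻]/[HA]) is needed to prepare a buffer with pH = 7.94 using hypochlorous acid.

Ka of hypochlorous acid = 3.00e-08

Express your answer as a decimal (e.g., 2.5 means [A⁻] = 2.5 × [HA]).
[A⁻]/[HA] = 2.613

pKa = −log(3.00e-08) = 7.5229. pH = pKa + log([A⁻]/[HA]). 7.94 = 7.5229 + log(ratio). log(ratio) = 7.94 − 7.5229 = 0.4171. ratio = 10^(0.4171) = 2.613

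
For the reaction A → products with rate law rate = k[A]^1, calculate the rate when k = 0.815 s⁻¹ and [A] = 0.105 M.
0.08557 M/s

rate = k·[A]^1 = 0.815·(0.105)^1 = 0.815·0.105 = 0.08557 M/s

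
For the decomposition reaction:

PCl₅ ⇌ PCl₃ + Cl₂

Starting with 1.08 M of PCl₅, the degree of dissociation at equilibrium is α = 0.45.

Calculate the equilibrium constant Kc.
K_c = 0.3976

x = α·[A]₀ = 0.45 × 1.08 = 0.486 M dissociated.
At eq: [PCl₅] = 1.08 − 0.486 = 0.594 M; [PCl₃] = [Cl₂] = x = 0.486 M.
Kc = [PCl₃][Cl₂]/[PCl₅] = (0.486)²/0.594 = 0.3976.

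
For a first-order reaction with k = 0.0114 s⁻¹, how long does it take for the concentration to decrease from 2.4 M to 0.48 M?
141.18 s

From ln[A] = ln[A]₀ - k·t: t = ln([A]₀/[A])/k = ln(2.4/0.48)/0.0114 = ln(5.0000)/0.0114 = 1.6094/0.0114 = 141.18 s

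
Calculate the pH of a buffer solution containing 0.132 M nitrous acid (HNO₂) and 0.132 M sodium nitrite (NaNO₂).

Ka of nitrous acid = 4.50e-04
pH = 3.35

pKa = -log(4.50e-04) = 3.35. pH = pKa + log([A⁻]/[HA]) = 3.35 + log(0.132/0.132)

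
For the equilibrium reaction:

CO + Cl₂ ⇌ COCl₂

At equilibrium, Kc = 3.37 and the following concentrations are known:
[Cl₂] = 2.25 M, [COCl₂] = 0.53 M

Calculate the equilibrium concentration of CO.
[CO] = 0.0699 M

Kc = ([COCl₂]) / ([CO] × [Cl₂]) = 3.37
[CO]^1 = (product terms)/(Kc · other reactant terms) = 0.53 / (3.37 · 2.25) = 0.069898
[CO] = 0.0699 M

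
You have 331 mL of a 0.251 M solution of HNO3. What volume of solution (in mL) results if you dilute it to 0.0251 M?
Using M₁V₁ = M₂V₂:
0.251 × 331 = 0.0251 × V₂
V₂ = (0.251 × 331) / 0.0251 = 3310 mL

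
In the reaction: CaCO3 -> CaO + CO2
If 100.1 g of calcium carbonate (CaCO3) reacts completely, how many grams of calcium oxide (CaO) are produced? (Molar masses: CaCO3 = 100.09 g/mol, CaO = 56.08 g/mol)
Moles of CaCO3 = 100.1 g ÷ 100.09 g/mol = 1.0001 mol
Mole ratio: 1 mol CaO / 1 mol CaCO3
Moles of CaO = 1.0001 × (1/1) = 1.0001 mol
Mass of CaO = 1.0001 mol × 56.08 g/mol = 56.09 g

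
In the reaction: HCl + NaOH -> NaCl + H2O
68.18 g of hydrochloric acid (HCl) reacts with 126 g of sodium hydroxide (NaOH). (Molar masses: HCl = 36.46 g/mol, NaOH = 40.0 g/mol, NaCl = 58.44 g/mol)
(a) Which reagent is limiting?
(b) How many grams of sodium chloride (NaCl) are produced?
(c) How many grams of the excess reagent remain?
(a) HCl, (b) 109.3 g, (c) 51.2 g

Moles of HCl = 68.18 g ÷ 36.46 g/mol = 1.86999 mol
Moles of NaOH = 126 g ÷ 40.0 g/mol = 3.15 mol
Moles ÷ coefficient: HCl: 1.86999/1 = 1.87, NaOH: 3.15/1 = 3.15
(a) HCl has the smaller value, so HCl is the limiting reagent.
(b) Moles of NaCl = 1.86999 mol HCl × (1/1) = 1.86999 mol; mass = 1.86999 mol × 58.44 g/mol = 109.3 g
(c) NaOH consumed = 1.86999 × (1/1) = 1.86999 mol; remaining = 3.15 − 1.86999 = 1.28001 mol; mass = 1.28001 mol × 40.0 g/mol = 51.2 g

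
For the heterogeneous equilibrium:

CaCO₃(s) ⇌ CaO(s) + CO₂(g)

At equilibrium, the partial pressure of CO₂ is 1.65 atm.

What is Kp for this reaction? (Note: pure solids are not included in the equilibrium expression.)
K_p = 1.65

Solids (CaCO₃, CaO) have activity 1 and are excluded.
Kp = P(CO₂) = 1.65.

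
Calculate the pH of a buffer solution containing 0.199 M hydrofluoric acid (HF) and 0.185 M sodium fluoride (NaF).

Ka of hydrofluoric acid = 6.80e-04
pH = 3.14

pKa = -log(6.80e-04) = 3.17. pH = pKa + log([A⁻]/[HA]) = 3.17 + log(0.185/0.199)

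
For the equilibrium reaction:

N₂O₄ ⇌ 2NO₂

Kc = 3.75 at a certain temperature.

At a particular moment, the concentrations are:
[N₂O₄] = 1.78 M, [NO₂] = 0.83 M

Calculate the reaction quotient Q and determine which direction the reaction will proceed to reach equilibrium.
Q = 0.387, Q < K, reaction proceeds forward (toward products)

Q = ([NO₂]^2) / ([N₂O₄])
  = ((0.83)^2) / ((1.78)) = 0.6889/1.78 = 0.387
Since Q = 0.387 < Kc = 3.75, the reaction proceeds forward (toward products) to reach equilibrium.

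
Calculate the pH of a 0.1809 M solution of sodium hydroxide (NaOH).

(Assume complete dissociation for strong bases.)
pH = 13.26

[OH⁻] = 0.1809 M for strong base. pOH = -log[OH⁻] = 0.74, pH = 14 - pOH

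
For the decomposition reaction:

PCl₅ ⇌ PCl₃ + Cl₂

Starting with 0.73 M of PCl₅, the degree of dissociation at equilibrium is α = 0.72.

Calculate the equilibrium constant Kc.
K_c = 1.3515

x = α·[A]₀ = 0.72 × 0.73 = 0.5256 M dissociated.
At eq: [PCl₅] = 0.73 − 0.5256 = 0.2044 M; [PCl₃] = [Cl₂] = x = 0.5256 M.
Kc = [PCl₃][Cl₂]/[PCl₅] = (0.5256)²/0.2044 = 1.352.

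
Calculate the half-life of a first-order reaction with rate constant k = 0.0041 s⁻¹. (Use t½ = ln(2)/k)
169.06 s

t½ = ln(2)/k = 0.6931/0.0041 = 169.06 s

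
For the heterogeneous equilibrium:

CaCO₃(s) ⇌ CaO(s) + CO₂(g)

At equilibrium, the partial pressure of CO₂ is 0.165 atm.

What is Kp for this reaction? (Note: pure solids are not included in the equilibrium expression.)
K_p = 0.165

Solids (CaCO₃, CaO) have activity 1 and are excluded.
Kp = P(CO₂) = 0.165.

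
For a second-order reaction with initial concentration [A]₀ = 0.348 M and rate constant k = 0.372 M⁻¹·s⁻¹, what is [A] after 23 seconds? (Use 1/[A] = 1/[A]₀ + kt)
0.0875 M

1/[A] = 1/[A]₀ + k·t = 1/0.348 + (0.372)·(23) = 2.8736 + 8.5560 = 11.4296
[A] = 1/11.4296 = 0.0875 M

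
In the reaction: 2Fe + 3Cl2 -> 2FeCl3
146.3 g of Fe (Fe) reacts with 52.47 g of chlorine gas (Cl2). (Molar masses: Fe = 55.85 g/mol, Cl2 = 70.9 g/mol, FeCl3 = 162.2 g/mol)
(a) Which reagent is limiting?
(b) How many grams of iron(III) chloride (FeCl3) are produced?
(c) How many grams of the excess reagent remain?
(a) Cl2, (b) 80.02 g, (c) 118.7 g

Moles of Fe = 146.3 g ÷ 55.85 g/mol = 2.61952 mol
Moles of Cl2 = 52.47 g ÷ 70.9 g/mol = 0.740056 mol
Moles ÷ coefficient: Fe: 2.61952/2 = 1.31, Cl2: 0.740056/3 = 0.2467
(a) Cl2 has the smaller value, so Cl2 is the limiting reagent.
(b) Moles of FeCl3 = 0.740056 mol Cl2 × (2/3) = 0.493371 mol; mass = 0.493371 mol × 162.2 g/mol = 80.02 g
(c) Fe consumed = 0.740056 × (2/3) = 0.493371 mol; remaining = 2.61952 − 0.493371 = 2.12615 mol; mass = 2.12615 mol × 55.85 g/mol = 118.7 g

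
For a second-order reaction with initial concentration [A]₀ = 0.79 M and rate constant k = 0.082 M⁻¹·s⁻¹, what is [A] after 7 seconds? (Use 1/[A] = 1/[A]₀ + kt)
0.5435 M

1/[A] = 1/[A]₀ + k·t = 1/0.79 + (0.082)·(7) = 1.2658 + 0.5740 = 1.8398
[A] = 1/1.8398 = 0.5435 M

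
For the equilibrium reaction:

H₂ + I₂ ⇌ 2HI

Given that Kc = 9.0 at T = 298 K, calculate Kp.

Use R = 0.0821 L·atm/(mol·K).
K_p = 9.0000

Δn = (moles gaseous products) − (moles gaseous reactants) = 0
T = 298 K; RT = 0.0821 × 298 = 24.4658
Kp = Kc·(RT)^Δn = 9.0 × (24.4658)^0 = 9.0 × 1 = 9.0000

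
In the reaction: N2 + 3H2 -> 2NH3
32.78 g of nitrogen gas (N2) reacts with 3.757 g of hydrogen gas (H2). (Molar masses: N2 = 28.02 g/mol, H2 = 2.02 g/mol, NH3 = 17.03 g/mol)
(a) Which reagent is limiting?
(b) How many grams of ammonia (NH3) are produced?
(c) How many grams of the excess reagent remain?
(a) H2, (b) 21.12 g, (c) 15.41 g

Moles of N2 = 32.78 g ÷ 28.02 g/mol = 1.16988 mol
Moles of H2 = 3.757 g ÷ 2.02 g/mol = 1.8599 mol
Moles ÷ coefficient: N2: 1.16988/1 = 1.17, H2: 1.8599/3 = 0.62
(a) H2 has the smaller value, so H2 is the limiting reagent.
(b) Moles of NH3 = 1.8599 mol H2 × (2/3) = 1.23993 mol; mass = 1.23993 mol × 17.03 g/mol = 21.12 g
(c) N2 consumed = 1.8599 × (1/3) = 0.619967 mol; remaining = 1.16988 − 0.619967 = 0.549912 mol; mass = 0.549912 mol × 28.02 g/mol = 15.41 g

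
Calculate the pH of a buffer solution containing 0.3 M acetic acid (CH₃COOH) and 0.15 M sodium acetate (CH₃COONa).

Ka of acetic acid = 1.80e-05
pH = 4.44

pKa = -log(1.80e-05) = 4.74. pH = pKa + log([A⁻]/[HA]) = 4.74 + log(0.15/0.3)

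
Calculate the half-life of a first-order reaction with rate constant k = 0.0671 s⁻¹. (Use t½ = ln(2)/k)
10.33 s

t½ = ln(2)/k = 0.6931/0.0671 = 10.33 s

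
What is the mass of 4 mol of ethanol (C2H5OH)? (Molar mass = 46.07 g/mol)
Mass = 4 mol × 46.07 g/mol = 184.3 g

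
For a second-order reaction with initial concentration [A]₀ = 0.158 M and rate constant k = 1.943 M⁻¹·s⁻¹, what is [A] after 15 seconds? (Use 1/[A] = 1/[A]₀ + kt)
0.0282 M

1/[A] = 1/[A]₀ + k·t = 1/0.158 + (1.943)·(15) = 6.3291 + 29.1450 = 35.4741
[A] = 1/35.4741 = 0.0282 M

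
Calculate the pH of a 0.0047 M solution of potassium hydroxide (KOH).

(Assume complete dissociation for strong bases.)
pH = 11.67

[OH⁻] = 0.0047 M for strong base. pOH = -log[OH⁻] = 2.33, pH = 14 - pOH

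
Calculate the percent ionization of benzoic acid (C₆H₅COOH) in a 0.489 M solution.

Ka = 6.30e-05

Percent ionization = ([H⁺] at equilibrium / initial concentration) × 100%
Percent ionization = 1.13%

Let x = [H⁺]. Ka = x²/(C - x) ⇒ x² + (6.30e-05)x - (6.30e-05)(0.489) = 0. x = 5.5190e-03. Percent = (5.5190e-03/0.489) × 100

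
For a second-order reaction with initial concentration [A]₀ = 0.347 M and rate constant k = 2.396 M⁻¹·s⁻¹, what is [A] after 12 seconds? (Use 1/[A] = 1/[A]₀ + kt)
0.0316 M

1/[A] = 1/[A]₀ + k·t = 1/0.347 + (2.396)·(12) = 2.8818 + 28.7520 = 31.6338
[A] = 1/31.6338 = 0.0316 M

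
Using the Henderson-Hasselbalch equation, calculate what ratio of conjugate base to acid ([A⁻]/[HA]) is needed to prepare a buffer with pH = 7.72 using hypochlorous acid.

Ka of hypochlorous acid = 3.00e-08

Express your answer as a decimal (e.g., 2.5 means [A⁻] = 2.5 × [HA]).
[A⁻]/[HA] = 1.574

pKa = −log(3.00e-08) = 7.5229. pH = pKa + log([A⁻]/[HA]). 7.72 = 7.5229 + log(ratio). log(ratio) = 7.72 − 7.5229 = 0.1971. ratio = 10^(0.1971) = 1.574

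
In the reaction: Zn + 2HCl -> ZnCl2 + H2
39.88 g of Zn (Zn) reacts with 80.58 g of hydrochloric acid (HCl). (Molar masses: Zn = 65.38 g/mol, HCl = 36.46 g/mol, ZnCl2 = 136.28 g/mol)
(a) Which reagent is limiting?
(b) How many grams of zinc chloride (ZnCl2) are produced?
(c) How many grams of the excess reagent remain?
(a) Zn, (b) 83.13 g, (c) 36.1 g

Moles of Zn = 39.88 g ÷ 65.38 g/mol = 0.609972 mol
Moles of HCl = 80.58 g ÷ 36.46 g/mol = 2.21009 mol
Moles ÷ coefficient: Zn: 0.609972/1 = 0.61, HCl: 2.21009/2 = 1.105
(a) Zn has the smaller value, so Zn is the limiting reagent.
(b) Moles of ZnCl2 = 0.609972 mol Zn × (1/1) = 0.609972 mol; mass = 0.609972 mol × 136.28 g/mol = 83.13 g
(c) HCl consumed = 0.609972 × (2/1) = 1.21994 mol; remaining = 2.21009 − 1.21994 = 0.990148 mol; mass = 0.990148 mol × 36.46 g/mol = 36.1 g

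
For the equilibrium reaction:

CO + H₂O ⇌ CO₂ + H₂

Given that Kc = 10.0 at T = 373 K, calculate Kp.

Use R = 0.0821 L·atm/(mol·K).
K_p = 10.0000

Δn = (moles gaseous products) − (moles gaseous reactants) = 0
T = 373 K; RT = 0.0821 × 373 = 30.6233
Kp = Kc·(RT)^Δn = 10.0 × (30.6233)^0 = 10.0 × 1 = 10.0000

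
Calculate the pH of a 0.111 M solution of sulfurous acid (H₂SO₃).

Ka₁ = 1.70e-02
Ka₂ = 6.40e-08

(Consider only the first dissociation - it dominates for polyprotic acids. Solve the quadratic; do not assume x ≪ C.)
pH = 1.45

x² + Ka₁·x − Ka₁·C = 0 with Ka₁ = 1.70e-02, C = 0.111.
x = (−Ka₁ + √(Ka₁² + 4·Ka₁·C))/2 = 3.5763e-02 M, so pH = 1.45.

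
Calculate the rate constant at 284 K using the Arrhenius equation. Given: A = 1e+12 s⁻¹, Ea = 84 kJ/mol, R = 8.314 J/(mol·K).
3.55e-04 s⁻¹

k = A·exp(-Ea/(R·T)) = 1e+12·exp(-84000/(8.314·284)) = 1e+12·exp(-35.5755) = 1e+12·3.5462e-16 = 3.55e-04 s⁻¹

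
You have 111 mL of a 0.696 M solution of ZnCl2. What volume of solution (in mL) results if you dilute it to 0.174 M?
Using M₁V₁ = M₂V₂:
0.696 × 111 = 0.174 × V₂
V₂ = (0.696 × 111) / 0.174 = 444 mL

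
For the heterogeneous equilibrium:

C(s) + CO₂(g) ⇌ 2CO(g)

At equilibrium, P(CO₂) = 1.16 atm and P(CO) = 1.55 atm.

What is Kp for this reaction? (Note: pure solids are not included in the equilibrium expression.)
K_p = 2.071

Solid C is excluded.
Kp = P(CO)²/P(CO₂) = (1.55)²/1.16 = 2.403/1.16 = 2.071.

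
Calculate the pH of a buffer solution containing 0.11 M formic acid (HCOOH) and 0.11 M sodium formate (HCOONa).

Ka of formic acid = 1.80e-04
pH = 3.74

pKa = -log(1.80e-04) = 3.74. pH = pKa + log([A⁻]/[HA]) = 3.74 + log(0.11/0.11)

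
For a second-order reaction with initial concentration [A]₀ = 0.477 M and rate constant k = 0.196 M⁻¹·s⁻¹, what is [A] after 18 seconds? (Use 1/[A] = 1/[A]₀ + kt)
0.1778 M

1/[A] = 1/[A]₀ + k·t = 1/0.477 + (0.196)·(18) = 2.0964 + 3.5280 = 5.6244
[A] = 1/5.6244 = 0.1778 M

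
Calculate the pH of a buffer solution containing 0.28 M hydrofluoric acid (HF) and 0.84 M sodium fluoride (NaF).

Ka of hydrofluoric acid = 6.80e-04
pH = 3.64

pKa = -log(6.80e-04) = 3.17. pH = pKa + log([A⁻]/[HA]) = 3.17 + log(0.84/0.28)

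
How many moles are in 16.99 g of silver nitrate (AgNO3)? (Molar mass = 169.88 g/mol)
Moles = 16.99 g ÷ 169.88 g/mol = 0.1 mol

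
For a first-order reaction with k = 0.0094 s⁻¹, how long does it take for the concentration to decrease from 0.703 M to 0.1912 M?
138.51 s

From ln[A] = ln[A]₀ - k·t: t = ln([A]₀/[A])/k = ln(0.703/0.1912)/0.0094 = ln(3.6768)/0.0094 = 1.3020/0.0094 = 138.51 s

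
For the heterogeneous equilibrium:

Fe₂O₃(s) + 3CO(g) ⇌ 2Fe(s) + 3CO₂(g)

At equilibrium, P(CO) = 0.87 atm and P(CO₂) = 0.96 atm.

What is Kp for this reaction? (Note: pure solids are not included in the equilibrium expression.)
K_p = 1.344

Solids (Fe₂O₃, Fe) are excluded.
Kp = P(CO₂)³/P(CO)³ = (0.96)³/(0.87)³ = 0.8847/0.6585 = 1.344.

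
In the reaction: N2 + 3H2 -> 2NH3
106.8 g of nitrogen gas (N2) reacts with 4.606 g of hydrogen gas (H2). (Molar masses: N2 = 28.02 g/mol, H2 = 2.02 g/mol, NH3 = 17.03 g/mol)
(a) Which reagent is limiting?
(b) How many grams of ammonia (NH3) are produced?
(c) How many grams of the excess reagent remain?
(a) H2, (b) 25.89 g, (c) 85.5 g

Moles of N2 = 106.8 g ÷ 28.02 g/mol = 3.81156 mol
Moles of H2 = 4.606 g ÷ 2.02 g/mol = 2.2802 mol
Moles ÷ coefficient: N2: 3.81156/1 = 3.812, H2: 2.2802/3 = 0.7601
(a) H2 has the smaller value, so H2 is the limiting reagent.
(b) Moles of NH3 = 2.2802 mol H2 × (2/3) = 1.52013 mol; mass = 1.52013 mol × 17.03 g/mol = 25.89 g
(c) N2 consumed = 2.2802 × (1/3) = 0.760066 mol; remaining = 3.81156 − 0.760066 = 3.0515 mol; mass = 3.0515 mol × 28.02 g/mol = 85.5 g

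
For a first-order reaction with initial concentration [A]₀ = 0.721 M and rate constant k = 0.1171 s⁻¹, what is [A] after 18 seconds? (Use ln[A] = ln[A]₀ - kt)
0.0876 M

ln[A] = ln[A]₀ - k·t = ln(0.721) - (0.1171)·(18) = -0.3271 - 2.1078 = -2.4349
[A] = e^(-2.4349) = 0.0876 M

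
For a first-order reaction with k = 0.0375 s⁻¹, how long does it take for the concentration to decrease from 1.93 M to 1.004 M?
17.43 s

From ln[A] = ln[A]₀ - k·t: t = ln([A]₀/[A])/k = ln(1.93/1.004)/0.0375 = ln(1.9223)/0.0375 = 0.6535/0.0375 = 17.43 s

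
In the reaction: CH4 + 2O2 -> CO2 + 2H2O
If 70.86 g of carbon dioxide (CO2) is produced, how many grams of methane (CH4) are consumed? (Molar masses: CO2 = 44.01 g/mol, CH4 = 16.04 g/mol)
Moles of CO2 = 70.86 g ÷ 44.01 g/mol = 1.61009 mol
Mole ratio: 1 mol CH4 / 1 mol CO2
Moles of CH4 = 1.61009 × (1/1) = 1.61009 mol
Mass of CH4 = 1.61009 mol × 16.04 g/mol = 25.83 g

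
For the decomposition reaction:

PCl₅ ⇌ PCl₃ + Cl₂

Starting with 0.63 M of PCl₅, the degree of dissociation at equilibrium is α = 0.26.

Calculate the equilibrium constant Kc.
K_c = 0.0576

x = α·[A]₀ = 0.26 × 0.63 = 0.1638 M dissociated.
At eq: [PCl₅] = 0.63 − 0.1638 = 0.4662 M; [PCl₃] = [Cl₂] = x = 0.1638 M.
Kc = [PCl₃][Cl₂]/[PCl₅] = (0.1638)²/0.4662 = 0.05755.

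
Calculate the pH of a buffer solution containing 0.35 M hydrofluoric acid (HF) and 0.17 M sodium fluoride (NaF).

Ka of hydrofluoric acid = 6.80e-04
pH = 2.85

pKa = -log(6.80e-04) = 3.17. pH = pKa + log([A⁻]/[HA]) = 3.17 + log(0.17/0.35)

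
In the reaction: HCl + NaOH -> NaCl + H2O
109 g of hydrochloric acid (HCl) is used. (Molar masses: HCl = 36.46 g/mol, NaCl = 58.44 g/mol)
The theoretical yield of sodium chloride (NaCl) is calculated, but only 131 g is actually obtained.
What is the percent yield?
Moles of HCl = 109 g ÷ 36.46 g/mol = 2.98958 mol
Mole ratio: 1 mol NaCl / 1 mol HCl
Moles of NaCl = 2.98958 × (1/1) = 2.98958 mol
Theoretical yield = 2.98958 mol × 58.44 g/mol = 174.71 g
Actual yield = 131 g
Percent yield = (131 / 174.71) × 100% = 75.0%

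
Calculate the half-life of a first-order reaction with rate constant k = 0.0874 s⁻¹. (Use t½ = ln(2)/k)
7.93 s

t½ = ln(2)/k = 0.6931/0.0874 = 7.93 s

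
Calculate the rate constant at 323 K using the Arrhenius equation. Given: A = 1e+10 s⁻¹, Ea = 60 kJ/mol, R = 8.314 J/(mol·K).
1.98e+00 s⁻¹

k = A·exp(-Ea/(R·T)) = 1e+10·exp(-60000/(8.314·323)) = 1e+10·exp(-22.3429) = 1e+10·1.9798e-10 = 1.98e+00 s⁻¹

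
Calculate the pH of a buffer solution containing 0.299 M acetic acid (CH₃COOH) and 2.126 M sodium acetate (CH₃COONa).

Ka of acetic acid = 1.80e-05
pH = 5.60

pKa = -log(1.80e-05) = 4.74. pH = pKa + log([A⁻]/[HA]) = 4.74 + log(2.126/0.299)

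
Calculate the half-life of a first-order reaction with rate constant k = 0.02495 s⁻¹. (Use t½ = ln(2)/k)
27.78 s

t½ = ln(2)/k = 0.6931/0.02495 = 27.78 s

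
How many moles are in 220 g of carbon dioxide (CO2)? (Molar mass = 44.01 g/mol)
Moles = 220 g ÷ 44.01 g/mol = 4.999 mol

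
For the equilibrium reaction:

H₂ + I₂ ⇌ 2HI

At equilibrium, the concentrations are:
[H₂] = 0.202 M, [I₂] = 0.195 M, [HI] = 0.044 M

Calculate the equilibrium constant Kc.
K_c = 0.0491

Kc = ([HI]^2) / ([H₂] × [I₂])
   = ((0.044)^2) / ((0.202)·(0.195))
   = 0.001936 / 0.03939 = 0.0491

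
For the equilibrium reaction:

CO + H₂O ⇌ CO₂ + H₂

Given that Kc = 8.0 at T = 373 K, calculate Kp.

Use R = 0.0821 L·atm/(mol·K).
K_p = 8.0000

Δn = (moles gaseous products) − (moles gaseous reactants) = 0
T = 373 K; RT = 0.0821 × 373 = 30.6233
Kp = Kc·(RT)^Δn = 8.0 × (30.6233)^0 = 8.0 × 1 = 8.0000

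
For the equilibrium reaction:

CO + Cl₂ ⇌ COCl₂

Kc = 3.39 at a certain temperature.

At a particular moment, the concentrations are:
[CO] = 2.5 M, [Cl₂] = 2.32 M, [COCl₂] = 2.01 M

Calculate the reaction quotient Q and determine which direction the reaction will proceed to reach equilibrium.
Q = 0.347, Q < K, reaction proceeds forward (toward products)

Q = ([COCl₂]) / ([CO] × [Cl₂])
  = ((2.01)) / ((2.5)·(2.32)) = 2.01/5.8 = 0.3466
Since Q = 0.3466 < Kc = 3.39, the reaction proceeds forward (toward products) to reach equilibrium.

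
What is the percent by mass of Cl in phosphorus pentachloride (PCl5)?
Mass of Cl in formula = 35.45 × 5 = 177.25 g/mol
Molar mass = 208.22 g/mol
% Cl = (177.25/208.22) × 100% = 85.13%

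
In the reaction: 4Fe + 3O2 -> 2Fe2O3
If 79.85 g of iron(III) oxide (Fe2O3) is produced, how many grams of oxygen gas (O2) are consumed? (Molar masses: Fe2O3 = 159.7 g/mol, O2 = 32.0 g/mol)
Moles of Fe2O3 = 79.85 g ÷ 159.7 g/mol = 0.5 mol
Mole ratio: 3 mol O2 / 2 mol Fe2O3
Moles of O2 = 0.5 × (3/2) = 0.75 mol
Mass of O2 = 0.75 mol × 32.0 g/mol = 24 g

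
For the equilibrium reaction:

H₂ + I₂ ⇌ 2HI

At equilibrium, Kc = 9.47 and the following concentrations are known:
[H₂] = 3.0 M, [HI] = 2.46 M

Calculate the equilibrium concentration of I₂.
[I₂] = 0.2130 M

Kc = ([HI]^2) / ([H₂] × [I₂]) = 9.47
[I₂]^1 = (product terms)/(Kc · other reactant terms) = 6.0516 / (9.47 · 3) = 0.21301
[I₂] = 0.2130 M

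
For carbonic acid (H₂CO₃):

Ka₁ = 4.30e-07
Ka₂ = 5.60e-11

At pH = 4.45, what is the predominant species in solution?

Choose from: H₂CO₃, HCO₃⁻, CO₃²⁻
H₂CO₃

pKa1 = 6.37, pKa2 = 10.25. Each pKa is the crossover between adjacent species; pH = 4.45 lies in the region where H₂CO₃ predominates.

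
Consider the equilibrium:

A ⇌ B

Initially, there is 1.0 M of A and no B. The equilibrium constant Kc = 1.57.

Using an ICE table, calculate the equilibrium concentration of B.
[B] = 0.611 M

ICE: [A] = 1.0 − x, [B] = x.
Kc = x/(1.0 − x) = 1.57 ⇒ x = 1.57·1.0/(1 + 1.57) = 1.57/2.57 = 0.6109.
[B] = x = 0.611 M.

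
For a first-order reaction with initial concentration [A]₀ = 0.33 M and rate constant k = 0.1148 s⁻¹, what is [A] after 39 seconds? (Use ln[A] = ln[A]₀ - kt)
0.0038 M

ln[A] = ln[A]₀ - k·t = ln(0.33) - (0.1148)·(39) = -1.1087 - 4.4772 = -5.5859
[A] = e^(-5.5859) = 0.0038 M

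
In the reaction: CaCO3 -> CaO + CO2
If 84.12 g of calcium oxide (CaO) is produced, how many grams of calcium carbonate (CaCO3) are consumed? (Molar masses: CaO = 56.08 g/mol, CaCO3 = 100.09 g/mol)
Moles of CaO = 84.12 g ÷ 56.08 g/mol = 1.5 mol
Mole ratio: 1 mol CaCO3 / 1 mol CaO
Moles of CaCO3 = 1.5 × (1/1) = 1.5 mol
Mass of CaCO3 = 1.5 mol × 100.09 g/mol = 150.1 g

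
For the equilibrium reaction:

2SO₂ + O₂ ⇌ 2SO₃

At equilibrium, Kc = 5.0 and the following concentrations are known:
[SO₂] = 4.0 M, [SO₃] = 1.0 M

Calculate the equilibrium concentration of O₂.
[O₂] = 0.0125 M

Kc = ([SO₃]^2) / ([SO₂]^2 × [O₂]) = 5.0
[O₂]^1 = (product terms)/(Kc · other reactant terms) = 1 / (5.0 · 16) = 0.0125
[O₂] = 0.0125 M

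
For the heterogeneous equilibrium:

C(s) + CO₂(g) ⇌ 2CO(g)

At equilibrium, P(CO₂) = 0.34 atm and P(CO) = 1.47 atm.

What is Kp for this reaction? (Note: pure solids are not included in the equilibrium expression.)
K_p = 6.356

Solid C is excluded.
Kp = P(CO)²/P(CO₂) = (1.47)²/0.34 = 2.161/0.34 = 6.356.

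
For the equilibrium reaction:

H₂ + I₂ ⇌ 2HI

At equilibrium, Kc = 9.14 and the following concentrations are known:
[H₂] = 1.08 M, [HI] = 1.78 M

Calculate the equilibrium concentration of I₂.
[I₂] = 0.3210 M

Kc = ([HI]^2) / ([H₂] × [I₂]) = 9.14
[I₂]^1 = (product terms)/(Kc · other reactant terms) = 3.1684 / (9.14 · 1.08) = 0.32097
[I₂] = 0.3210 M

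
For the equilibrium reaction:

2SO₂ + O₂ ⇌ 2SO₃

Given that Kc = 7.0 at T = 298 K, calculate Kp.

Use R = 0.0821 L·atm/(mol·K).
K_p = 0.2861

Δn = (moles gaseous products) − (moles gaseous reactants) = -1
T = 298 K; RT = 0.0821 × 298 = 24.4658
Kp = Kc·(RT)^Δn = 7.0 × (24.4658)^-1 = 7.0 × 0.0408734 = 0.2861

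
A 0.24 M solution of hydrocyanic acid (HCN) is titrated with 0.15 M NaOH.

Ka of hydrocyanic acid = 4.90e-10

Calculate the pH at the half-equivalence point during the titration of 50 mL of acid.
pH = pKa = 9.31

At the half-equivalence point, [HA] = [A⁻], so by Henderson–Hasselbalch pH = pKa + log(1) = pKa.
pKa = −log(4.90e-10) = 9.31.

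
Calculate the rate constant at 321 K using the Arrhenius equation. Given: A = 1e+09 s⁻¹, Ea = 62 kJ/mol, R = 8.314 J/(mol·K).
8.14e-02 s⁻¹

k = A·exp(-Ea/(R·T)) = 1e+09·exp(-62000/(8.314·321)) = 1e+09·exp(-23.2315) = 1e+09·8.1415e-11 = 8.14e-02 s⁻¹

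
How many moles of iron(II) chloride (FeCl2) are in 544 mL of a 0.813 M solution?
Moles = Molarity × Volume (L)
Moles = 0.813 M × 0.544 L = 0.4423 mol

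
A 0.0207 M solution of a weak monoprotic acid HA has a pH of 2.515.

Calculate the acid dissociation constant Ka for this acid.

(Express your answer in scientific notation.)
K_a = 5.29e-04

[H⁺] = 10^(−pH) = 10^(−2.515) = 3.055e-03 M. For HA ⇌ H⁺ + A⁻, Ka = x²/(C − x) = (3.055e-03)²/(0.0207 − 3.055e-03) = 5.29e-04.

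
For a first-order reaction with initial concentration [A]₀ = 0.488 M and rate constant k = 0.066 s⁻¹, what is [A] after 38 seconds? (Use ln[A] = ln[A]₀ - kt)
0.0397 M

ln[A] = ln[A]₀ - k·t = ln(0.488) - (0.066)·(38) = -0.7174 - 2.5080 = -3.2254
[A] = e^(-3.2254) = 0.0397 M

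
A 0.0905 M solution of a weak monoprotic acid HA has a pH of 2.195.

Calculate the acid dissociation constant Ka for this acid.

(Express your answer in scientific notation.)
K_a = 4.84e-04

[H⁺] = 10^(−pH) = 10^(−2.195) = 6.383e-03 M. For HA ⇌ H⁺ + A⁻, Ka = x²/(C − x) = (6.383e-03)²/(0.0905 − 6.383e-03) = 4.84e-04.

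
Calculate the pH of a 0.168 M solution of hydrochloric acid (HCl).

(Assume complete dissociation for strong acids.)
pH = 0.77

[H⁺] = 0.168 M for strong acid. pH = -log[H⁺] = -log(0.168)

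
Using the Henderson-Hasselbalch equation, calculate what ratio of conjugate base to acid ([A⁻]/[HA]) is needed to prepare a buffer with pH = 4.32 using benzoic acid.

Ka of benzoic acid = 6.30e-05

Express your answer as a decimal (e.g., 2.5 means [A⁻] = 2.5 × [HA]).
[A⁻]/[HA] = 1.316

pKa = −log(6.30e-05) = 4.2007. pH = pKa + log([A⁻]/[HA]). 4.32 = 4.2007 + log(ratio). log(ratio) = 4.32 − 4.2007 = 0.1193. ratio = 10^(0.1193) = 1.316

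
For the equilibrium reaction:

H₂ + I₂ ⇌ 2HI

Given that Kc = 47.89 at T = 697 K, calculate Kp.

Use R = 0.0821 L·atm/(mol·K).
K_p = 47.8900

Δn = (moles gaseous products) − (moles gaseous reactants) = 0
T = 697 K; RT = 0.0821 × 697 = 57.2237
Kp = Kc·(RT)^Δn = 47.89 × (57.2237)^0 = 47.89 × 1 = 47.8900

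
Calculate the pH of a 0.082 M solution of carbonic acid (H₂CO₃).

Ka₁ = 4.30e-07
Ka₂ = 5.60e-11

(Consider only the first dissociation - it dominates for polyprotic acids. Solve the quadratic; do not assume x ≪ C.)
pH = 3.73

x² + Ka₁·x − Ka₁·C = 0 with Ka₁ = 4.30e-07, C = 0.082.
x = (−Ka₁ + √(Ka₁² + 4·Ka₁·C))/2 = 1.8756e-04 M, so pH = 3.73.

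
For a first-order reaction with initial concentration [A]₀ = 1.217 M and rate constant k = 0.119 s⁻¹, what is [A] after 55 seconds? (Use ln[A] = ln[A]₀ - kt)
0.0017 M

ln[A] = ln[A]₀ - k·t = ln(1.217) - (0.119)·(55) = 0.1964 - 6.5450 = -6.3486
[A] = e^(-6.3486) = 0.0017 M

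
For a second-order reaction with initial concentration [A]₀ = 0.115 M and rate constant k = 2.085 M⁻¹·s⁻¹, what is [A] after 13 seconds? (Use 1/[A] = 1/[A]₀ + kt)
0.0279 M

1/[A] = 1/[A]₀ + k·t = 1/0.115 + (2.085)·(13) = 8.6957 + 27.1050 = 35.8007
[A] = 1/35.8007 = 0.0279 M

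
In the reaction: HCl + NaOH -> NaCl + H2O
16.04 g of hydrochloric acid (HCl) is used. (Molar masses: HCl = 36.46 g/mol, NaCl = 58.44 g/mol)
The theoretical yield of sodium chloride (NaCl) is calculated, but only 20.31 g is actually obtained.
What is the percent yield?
Moles of HCl = 16.04 g ÷ 36.46 g/mol = 0.439934 mol
Mole ratio: 1 mol NaCl / 1 mol HCl
Moles of NaCl = 0.439934 × (1/1) = 0.439934 mol
Theoretical yield = 0.439934 mol × 58.44 g/mol = 25.71 g
Actual yield = 20.31 g
Percent yield = (20.31 / 25.71) × 100% = 79.0%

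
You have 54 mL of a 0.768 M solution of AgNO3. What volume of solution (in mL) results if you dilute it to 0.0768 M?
Using M₁V₁ = M₂V₂:
0.768 × 54 = 0.0768 × V₂
V₂ = (0.768 × 54) / 0.0768 = 540 mL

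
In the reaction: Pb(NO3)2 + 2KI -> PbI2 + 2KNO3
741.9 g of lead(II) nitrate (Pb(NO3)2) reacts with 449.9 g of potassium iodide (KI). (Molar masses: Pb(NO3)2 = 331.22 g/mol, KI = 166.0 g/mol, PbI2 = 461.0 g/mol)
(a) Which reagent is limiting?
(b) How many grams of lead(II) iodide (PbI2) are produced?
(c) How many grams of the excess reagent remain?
(a) KI, (b) 624.7 g, (c) 293.1 g

Moles of Pb(NO3)2 = 741.9 g ÷ 331.22 g/mol = 2.2399 mol
Moles of KI = 449.9 g ÷ 166.0 g/mol = 2.71024 mol
Moles ÷ coefficient: Pb(NO3)2: 2.2399/1 = 2.24, KI: 2.71024/2 = 1.355
(a) KI has the smaller value, so KI is the limiting reagent.
(b) Moles of PbI2 = 2.71024 mol KI × (1/2) = 1.35512 mol; mass = 1.35512 mol × 461.0 g/mol = 624.7 g
(c) Pb(NO3)2 consumed = 2.71024 × (1/2) = 1.35512 mol; remaining = 2.2399 − 1.35512 = 0.88478 mol; mass = 0.88478 mol × 331.22 g/mol = 293.1 g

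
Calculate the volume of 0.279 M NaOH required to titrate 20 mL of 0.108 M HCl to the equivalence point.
V_{base} = 7.7 mL

At equivalence: moles acid = moles base.
moles HCl = 0.108 M × 0.02 L = 0.00216 mol
V_NaOH = 0.00216 mol ÷ 0.279 M = 0.007742 L = 7.7 mL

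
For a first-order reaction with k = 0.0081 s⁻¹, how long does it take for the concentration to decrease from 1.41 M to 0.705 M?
85.57 s

From ln[A] = ln[A]₀ - k·t: t = ln([A]₀/[A])/k = ln(1.41/0.705)/0.0081 = ln(2.0000)/0.0081 = 0.6931/0.0081 = 85.57 s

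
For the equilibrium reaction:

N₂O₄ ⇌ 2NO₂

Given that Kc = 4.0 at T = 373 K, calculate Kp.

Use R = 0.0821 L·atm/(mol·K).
K_p = 122.4932

Δn = (moles gaseous products) − (moles gaseous reactants) = 1
T = 373 K; RT = 0.0821 × 373 = 30.6233
Kp = Kc·(RT)^Δn = 4.0 × (30.6233)^1 = 4.0 × 30.6233 = 122.4932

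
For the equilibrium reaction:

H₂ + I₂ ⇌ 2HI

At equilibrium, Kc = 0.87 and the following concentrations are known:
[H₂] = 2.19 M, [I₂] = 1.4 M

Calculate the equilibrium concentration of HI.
[HI] = 1.6332 M

Kc = ([HI]^2) / ([H₂] × [I₂]) = 0.87
[HI]^2 = Kc · (reactant terms)/(other product terms) = 0.87 · 3.066 / 1 = 2.6674
[HI] = (2.6674)^(1/2) = 1.6332 M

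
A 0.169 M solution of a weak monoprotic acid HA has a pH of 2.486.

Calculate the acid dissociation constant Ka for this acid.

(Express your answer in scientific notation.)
K_a = 6.44e-05

[H⁺] = 10^(−pH) = 10^(−2.486) = 3.266e-03 M. For HA ⇌ H⁺ + A⁻, Ka = x²/(C − x) = (3.266e-03)²/(0.169 − 3.266e-03) = 6.44e-05.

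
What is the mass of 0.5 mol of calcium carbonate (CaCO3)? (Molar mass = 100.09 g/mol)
Mass = 0.5 mol × 100.09 g/mol = 50.05 g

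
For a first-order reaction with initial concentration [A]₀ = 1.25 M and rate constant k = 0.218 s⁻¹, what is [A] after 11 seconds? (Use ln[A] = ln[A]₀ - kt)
0.1136 M

ln[A] = ln[A]₀ - k·t = ln(1.25) - (0.218)·(11) = 0.2231 - 2.3980 = -2.1749
[A] = e^(-2.1749) = 0.1136 M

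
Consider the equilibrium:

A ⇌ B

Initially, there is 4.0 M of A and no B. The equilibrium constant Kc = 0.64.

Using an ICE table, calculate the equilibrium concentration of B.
[B] = 1.561 M

ICE: [A] = 4.0 − x, [B] = x.
Kc = x/(4.0 − x) = 0.64 ⇒ x = 0.64·4.0/(1 + 0.64) = 2.56/1.64 = 1.561.
[B] = x = 1.561 M.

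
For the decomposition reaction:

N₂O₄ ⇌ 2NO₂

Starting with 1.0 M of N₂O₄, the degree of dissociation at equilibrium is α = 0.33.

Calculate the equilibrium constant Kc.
K_c = 0.6501

x = α·[A]₀ = 0.33 × 1.0 = 0.33 M dissociated.
At eq: [N₂O₄] = 1.0 − 0.33 = 0.67 M; [NO₂] = 2x = 0.66 M.
Kc = [NO₂]²/[N₂O₄] = (0.66)²/0.67 = 0.6501.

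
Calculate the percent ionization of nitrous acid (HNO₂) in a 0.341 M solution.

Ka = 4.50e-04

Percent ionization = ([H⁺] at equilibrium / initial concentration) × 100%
Percent ionization = 3.57%

Let x = [H⁺]. Ka = x²/(C - x) ⇒ x² + (4.50e-04)x - (4.50e-04)(0.341) = 0. x = 1.2165e-02. Percent = (1.2165e-02/0.341) × 100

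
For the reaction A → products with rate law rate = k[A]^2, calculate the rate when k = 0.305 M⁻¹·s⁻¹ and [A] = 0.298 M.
0.02709 M/s

rate = k·[A]^2 = 0.305·(0.298)^2 = 0.305·0.088804 = 0.02709 M/s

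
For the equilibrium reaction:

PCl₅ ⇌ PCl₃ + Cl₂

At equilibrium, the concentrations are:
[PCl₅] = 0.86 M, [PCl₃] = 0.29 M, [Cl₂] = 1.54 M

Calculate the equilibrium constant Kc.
K_c = 0.5193

Kc = ([PCl₃] × [Cl₂]) / ([PCl₅])
   = ((0.29)·(1.54)) / ((0.86))
   = 0.4466 / 0.86 = 0.5193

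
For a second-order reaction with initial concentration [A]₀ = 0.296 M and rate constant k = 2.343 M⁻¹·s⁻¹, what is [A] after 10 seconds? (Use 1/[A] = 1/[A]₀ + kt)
0.0373 M

1/[A] = 1/[A]₀ + k·t = 1/0.296 + (2.343)·(10) = 3.3784 + 23.4300 = 26.8084
[A] = 1/26.8084 = 0.0373 M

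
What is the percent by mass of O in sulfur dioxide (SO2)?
Mass of O in formula = 16.0 × 2 = 32 g/mol
Molar mass = 64.07 g/mol
% O = (32/64.07) × 100% = 49.95%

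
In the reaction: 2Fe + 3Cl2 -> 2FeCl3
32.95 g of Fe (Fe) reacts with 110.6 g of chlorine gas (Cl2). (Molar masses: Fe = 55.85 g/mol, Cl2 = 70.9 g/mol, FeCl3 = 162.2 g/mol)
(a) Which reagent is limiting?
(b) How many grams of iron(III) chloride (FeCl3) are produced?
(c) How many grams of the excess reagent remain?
(a) Fe, (b) 95.69 g, (c) 47.86 g

Moles of Fe = 32.95 g ÷ 55.85 g/mol = 0.589973 mol
Moles of Cl2 = 110.6 g ÷ 70.9 g/mol = 1.55994 mol
Moles ÷ coefficient: Fe: 0.589973/2 = 0.295, Cl2: 1.55994/3 = 0.52
(a) Fe has the smaller value, so Fe is the limiting reagent.
(b) Moles of FeCl3 = 0.589973 mol Fe × (2/2) = 0.589973 mol; mass = 0.589973 mol × 162.2 g/mol = 95.69 g
(c) Cl2 consumed = 0.589973 × (3/2) = 0.88496 mol; remaining = 1.55994 − 0.88496 = 0.674984 mol; mass = 0.674984 mol × 70.9 g/mol = 47.86 g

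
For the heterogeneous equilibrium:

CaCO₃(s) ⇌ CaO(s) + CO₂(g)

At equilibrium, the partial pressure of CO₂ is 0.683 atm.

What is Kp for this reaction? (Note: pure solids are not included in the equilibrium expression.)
K_p = 0.683

Solids (CaCO₃, CaO) have activity 1 and are excluded.
Kp = P(CO₂) = 0.683.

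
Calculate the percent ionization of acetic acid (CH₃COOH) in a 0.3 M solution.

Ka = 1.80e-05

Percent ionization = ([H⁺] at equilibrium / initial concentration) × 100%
Percent ionization = 0.772%

Let x = [H⁺]. Ka = x²/(C - x) ⇒ x² + (1.80e-05)x - (1.80e-05)(0.3) = 0. x = 2.3148e-03. Percent = (2.3148e-03/0.3) × 100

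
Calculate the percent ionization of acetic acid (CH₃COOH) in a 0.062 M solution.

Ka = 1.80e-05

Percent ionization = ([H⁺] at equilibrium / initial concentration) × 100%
Percent ionization = 1.69%

Let x = [H⁺]. Ka = x²/(C - x) ⇒ x² + (1.80e-05)x - (1.80e-05)(0.062) = 0. x = 1.0474e-03. Percent = (1.0474e-03/0.062) × 100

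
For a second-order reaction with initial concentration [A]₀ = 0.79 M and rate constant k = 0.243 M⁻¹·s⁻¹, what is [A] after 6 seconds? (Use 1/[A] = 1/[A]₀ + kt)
0.3671 M

1/[A] = 1/[A]₀ + k·t = 1/0.79 + (0.243)·(6) = 1.2658 + 1.4580 = 2.7238
[A] = 1/2.7238 = 0.3671 M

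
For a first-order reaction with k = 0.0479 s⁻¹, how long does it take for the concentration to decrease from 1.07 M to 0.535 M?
14.47 s

From ln[A] = ln[A]₀ - k·t: t = ln([A]₀/[A])/k = ln(1.07/0.535)/0.0479 = ln(2.0000)/0.0479 = 0.6931/0.0479 = 14.47 s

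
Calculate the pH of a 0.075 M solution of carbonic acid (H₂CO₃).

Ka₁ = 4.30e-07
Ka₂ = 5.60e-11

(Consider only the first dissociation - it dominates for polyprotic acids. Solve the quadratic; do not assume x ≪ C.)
pH = 3.75

x² + Ka₁·x − Ka₁·C = 0 with Ka₁ = 4.30e-07, C = 0.075.
x = (−Ka₁ + √(Ka₁² + 4·Ka₁·C))/2 = 1.7937e-04 M, so pH = 3.75.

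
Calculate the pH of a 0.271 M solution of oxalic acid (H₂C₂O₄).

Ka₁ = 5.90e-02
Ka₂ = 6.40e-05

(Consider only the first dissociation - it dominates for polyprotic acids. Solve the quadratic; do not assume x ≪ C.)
pH = 1.00

x² + Ka₁·x − Ka₁·C = 0 with Ka₁ = 5.90e-02, C = 0.271.
x = (−Ka₁ + √(Ka₁² + 4·Ka₁·C))/2 = 1.0034e-01 M, so pH = 1.00.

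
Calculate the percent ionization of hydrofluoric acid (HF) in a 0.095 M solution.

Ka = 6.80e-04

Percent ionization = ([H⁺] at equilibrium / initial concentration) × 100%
Percent ionization = 8.11%

Let x = [H⁺]. Ka = x²/(C - x) ⇒ x² + (6.80e-04)x - (6.80e-04)(0.095) = 0. x = 7.7046e-03. Percent = (7.7046e-03/0.095) × 100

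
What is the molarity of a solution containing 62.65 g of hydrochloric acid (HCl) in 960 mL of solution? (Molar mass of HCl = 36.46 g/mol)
Moles of HCl = 62.65 g ÷ 36.46 g/mol = 1.71832 mol
Volume = 960 mL = 0.96 L
Molarity = 1.71832 mol ÷ 0.96 L = 1.79 M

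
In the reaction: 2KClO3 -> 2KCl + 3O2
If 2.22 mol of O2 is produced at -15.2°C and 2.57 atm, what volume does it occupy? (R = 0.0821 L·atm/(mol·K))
T = -15.2°C + 273.15 = 257.95 K
V = nRT/P = (2.22 × 0.0821 × 257.95) / 2.57
V = 18.29 L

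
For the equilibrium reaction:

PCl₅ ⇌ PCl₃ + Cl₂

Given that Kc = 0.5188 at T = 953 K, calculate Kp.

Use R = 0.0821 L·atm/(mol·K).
K_p = 40.5916

Δn = (moles gaseous products) − (moles gaseous reactants) = 1
T = 953 K; RT = 0.0821 × 953 = 78.2413
Kp = Kc·(RT)^Δn = 0.5188 × (78.2413)^1 = 0.5188 × 78.2413 = 40.5916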